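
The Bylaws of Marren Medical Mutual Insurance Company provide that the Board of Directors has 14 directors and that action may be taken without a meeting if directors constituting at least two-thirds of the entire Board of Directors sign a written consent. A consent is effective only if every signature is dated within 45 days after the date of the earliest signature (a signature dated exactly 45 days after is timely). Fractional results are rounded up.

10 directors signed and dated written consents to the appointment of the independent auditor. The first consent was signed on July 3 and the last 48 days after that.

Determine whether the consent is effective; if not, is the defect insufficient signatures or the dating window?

Not effective — dating-window requirement not satisfied.

Signatures required: at least two-thirds of 14 — 2/3 of 14 = 9.33, rounded up to 10, so 10 needed; 10 signed. Sufficient.
Dating window: the latest signature is 48 days after the earliest; the limit is 45 days. Outside the window.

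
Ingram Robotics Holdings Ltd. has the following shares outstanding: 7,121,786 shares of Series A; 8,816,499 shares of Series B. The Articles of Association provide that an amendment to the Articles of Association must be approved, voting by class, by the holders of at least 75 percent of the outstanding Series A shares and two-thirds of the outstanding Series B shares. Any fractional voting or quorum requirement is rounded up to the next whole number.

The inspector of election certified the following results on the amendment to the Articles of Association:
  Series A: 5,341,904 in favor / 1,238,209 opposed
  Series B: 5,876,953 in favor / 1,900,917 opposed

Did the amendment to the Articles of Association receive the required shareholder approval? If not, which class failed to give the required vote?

Series A: 3/4 of 7121786 = 5341339.50, rounded up to 5341340; 5,341,340 required, 5,341,904 in favor — approved.
Series B: 2/3 of 8816499 = 5877666; 5,877,666 required, 5,876,953 in favor — not approved.

Not approved — the Series B shares did not give the required vote.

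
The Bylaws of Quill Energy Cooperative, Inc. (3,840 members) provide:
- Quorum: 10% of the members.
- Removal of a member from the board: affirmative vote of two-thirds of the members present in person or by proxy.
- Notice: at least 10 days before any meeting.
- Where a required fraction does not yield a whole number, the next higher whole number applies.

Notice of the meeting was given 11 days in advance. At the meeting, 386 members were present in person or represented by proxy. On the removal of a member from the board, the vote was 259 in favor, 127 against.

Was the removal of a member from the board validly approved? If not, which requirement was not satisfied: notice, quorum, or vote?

Notice: 11 days given; 10 required. Satisfied.
Quorum: 10% of 3,840 = 384; 386 present. Satisfied.
Vote: requires two-thirds of those present (386); 2/3 of 386 = 257.33, rounded up to 258, so 258 needed; 259 in favor. Satisfied.

Valid — all requirements satisfied.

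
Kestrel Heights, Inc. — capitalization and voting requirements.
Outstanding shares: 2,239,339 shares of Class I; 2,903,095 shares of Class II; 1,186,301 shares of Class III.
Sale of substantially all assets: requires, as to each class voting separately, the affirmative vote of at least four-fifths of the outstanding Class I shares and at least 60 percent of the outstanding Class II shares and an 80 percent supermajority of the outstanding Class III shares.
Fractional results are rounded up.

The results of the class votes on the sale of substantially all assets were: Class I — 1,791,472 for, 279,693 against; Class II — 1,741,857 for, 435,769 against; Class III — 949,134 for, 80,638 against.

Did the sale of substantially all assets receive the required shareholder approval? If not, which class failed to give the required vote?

Approved — every class gave the required vote.

Class I: 4/5 of 2239339 = 1791471.20, rounded up to 1791472; 1,791,472 required, 1,791,472 in favor — approved.
Class II: 3/5 of 2903095 = 1741857; 1,741,857 required, 1,741,857 in favor — approved.
Class III: 4/5 of 1186301 = 949040.80, rounded up to 949041; 949,041 required, 949,134 in favor — approved.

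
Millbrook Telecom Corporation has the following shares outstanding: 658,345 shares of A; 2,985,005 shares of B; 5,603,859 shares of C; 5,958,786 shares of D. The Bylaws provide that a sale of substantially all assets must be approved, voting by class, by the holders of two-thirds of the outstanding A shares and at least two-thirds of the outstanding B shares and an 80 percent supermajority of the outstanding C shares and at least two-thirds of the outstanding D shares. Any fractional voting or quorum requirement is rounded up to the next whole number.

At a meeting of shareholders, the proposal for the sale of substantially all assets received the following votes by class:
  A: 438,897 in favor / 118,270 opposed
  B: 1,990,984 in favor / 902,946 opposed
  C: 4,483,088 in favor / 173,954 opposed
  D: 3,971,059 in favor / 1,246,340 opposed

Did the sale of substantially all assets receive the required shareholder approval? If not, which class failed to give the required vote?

Not approved — the D shares did not give the required vote.

A: 2/3 of 658345 = 438896.67, rounded up to 438897; 438,897 required, 438,897 in favor — approved.
B: 2/3 of 2985005 = 1990003.33, rounded up to 1990004; 1,990,004 required, 1,990,984 in favor — approved.
C: 4/5 of 5603859 = 4483087.20, rounded up to 4483088; 4,483,088 required, 4,483,088 in favor — approved.
D: 2/3 of 5958786 = 3972524; 3,972,524 required, 3,971,059 in favor — not approved.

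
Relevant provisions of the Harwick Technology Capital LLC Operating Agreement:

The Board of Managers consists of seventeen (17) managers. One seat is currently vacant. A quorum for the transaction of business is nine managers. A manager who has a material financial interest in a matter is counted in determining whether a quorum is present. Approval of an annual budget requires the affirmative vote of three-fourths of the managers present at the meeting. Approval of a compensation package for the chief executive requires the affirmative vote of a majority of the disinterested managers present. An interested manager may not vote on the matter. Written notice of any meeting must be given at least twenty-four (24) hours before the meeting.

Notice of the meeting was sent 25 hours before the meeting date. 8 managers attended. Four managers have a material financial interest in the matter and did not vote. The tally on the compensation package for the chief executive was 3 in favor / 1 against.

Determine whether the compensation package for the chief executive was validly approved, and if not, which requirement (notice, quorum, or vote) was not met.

Invalid — quorum requirement not satisfied.

Notice: 25 hours given; 24 required (25 ≥ 24). Satisfied.
Quorum: 8 present (interested managers count toward quorum); quorum is 9. Not satisfied.
Vote: the compensation package for the chief executive requires a majority of the disinterested managers present (8 − 4 = 4). A majority of 4 is 3, so 3 affirmative votes are needed; 3 voted in favor. Satisfied. (Moot — without a quorum no business can be validly transacted.)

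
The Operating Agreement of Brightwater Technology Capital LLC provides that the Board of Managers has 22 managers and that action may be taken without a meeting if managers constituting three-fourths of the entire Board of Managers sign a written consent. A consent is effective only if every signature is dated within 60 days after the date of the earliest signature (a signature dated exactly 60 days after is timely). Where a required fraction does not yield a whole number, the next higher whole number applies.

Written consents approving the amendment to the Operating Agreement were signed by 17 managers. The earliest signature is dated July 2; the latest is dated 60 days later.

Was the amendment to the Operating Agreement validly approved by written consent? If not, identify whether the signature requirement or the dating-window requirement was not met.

Effective — both the signature and dating-window requirements are satisfied.

Signatures required: three-fourths of 22 — 3/4 of 22 = 16.50, rounded up to 17, so 17 needed; 17 signed. Sufficient.
Dating window: the latest signature is 60 days after the earliest; the limit is 60 days. Within the window.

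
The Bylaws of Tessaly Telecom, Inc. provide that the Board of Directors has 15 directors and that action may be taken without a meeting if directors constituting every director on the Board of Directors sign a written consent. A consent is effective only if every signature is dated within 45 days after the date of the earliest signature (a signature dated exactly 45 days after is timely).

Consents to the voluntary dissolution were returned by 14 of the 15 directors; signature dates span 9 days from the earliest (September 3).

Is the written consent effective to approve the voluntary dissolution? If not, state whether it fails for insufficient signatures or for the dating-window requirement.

Not effective — insufficient signatures.

Signatures required: every one of 15 — unanimous means all 15, so 15 needed; 14 signed. Insufficient.
Dating window: the latest signature is 9 days after the earliest; the limit is 45 days. Within the window.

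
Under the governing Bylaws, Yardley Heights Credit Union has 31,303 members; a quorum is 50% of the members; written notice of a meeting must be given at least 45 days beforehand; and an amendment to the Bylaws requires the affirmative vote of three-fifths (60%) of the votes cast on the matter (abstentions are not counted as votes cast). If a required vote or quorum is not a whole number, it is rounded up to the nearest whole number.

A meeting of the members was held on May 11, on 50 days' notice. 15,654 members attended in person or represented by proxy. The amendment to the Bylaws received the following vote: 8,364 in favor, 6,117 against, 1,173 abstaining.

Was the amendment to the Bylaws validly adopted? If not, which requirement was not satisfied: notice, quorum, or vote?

Invalid — vote requirement not satisfied.

Notice: 50 days given; 45 required. Satisfied.
Quorum: 50% of 31,303 = 15,651.50, rounded up to 15,652; 15,654 present. Satisfied.
Vote: requires three-fifths of the votes cast (15,654 − 1,173 abstaining = 14,481); 3/5 of 14481 = 8688.60, rounded up to 8689, so 8,689 needed; 8,364 in favor. Not satisfied.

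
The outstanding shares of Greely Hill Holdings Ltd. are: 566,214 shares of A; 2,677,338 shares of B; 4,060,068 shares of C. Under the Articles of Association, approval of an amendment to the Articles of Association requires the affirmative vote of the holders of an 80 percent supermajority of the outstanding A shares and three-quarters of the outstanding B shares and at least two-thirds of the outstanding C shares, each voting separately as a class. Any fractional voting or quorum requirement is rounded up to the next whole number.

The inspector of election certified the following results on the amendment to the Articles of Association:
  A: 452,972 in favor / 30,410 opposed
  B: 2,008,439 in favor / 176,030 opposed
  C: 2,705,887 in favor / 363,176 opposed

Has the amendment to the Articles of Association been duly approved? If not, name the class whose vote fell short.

A: 4/5 of 566214 = 452971.20, rounded up to 452972; 452,972 required, 452,972 in favor — approved.
B: 3/4 of 2677338 = 2008003.50, rounded up to 2008004; 2,008,004 required, 2,008,439 in favor — approved.
C: 2/3 of 4060068 = 2706712; 2,706,712 required, 2,705,887 in favor — not approved.

Not approved — the C shares did not give the required vote.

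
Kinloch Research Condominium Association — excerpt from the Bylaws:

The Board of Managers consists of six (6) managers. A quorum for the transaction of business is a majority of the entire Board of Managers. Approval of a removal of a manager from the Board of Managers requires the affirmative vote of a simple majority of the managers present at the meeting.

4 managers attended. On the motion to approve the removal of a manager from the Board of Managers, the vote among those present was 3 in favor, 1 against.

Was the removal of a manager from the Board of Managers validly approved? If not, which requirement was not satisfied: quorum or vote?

Valid — all requirements satisfied.

Quorum: 4 present; quorum is 4. Satisfied.
Vote: the removal of a manager from the Board of Managers requires a majority of the managers present (4). A majority of 4 is 3, so 3 affirmative votes are needed; 3 voted in favor. Satisfied.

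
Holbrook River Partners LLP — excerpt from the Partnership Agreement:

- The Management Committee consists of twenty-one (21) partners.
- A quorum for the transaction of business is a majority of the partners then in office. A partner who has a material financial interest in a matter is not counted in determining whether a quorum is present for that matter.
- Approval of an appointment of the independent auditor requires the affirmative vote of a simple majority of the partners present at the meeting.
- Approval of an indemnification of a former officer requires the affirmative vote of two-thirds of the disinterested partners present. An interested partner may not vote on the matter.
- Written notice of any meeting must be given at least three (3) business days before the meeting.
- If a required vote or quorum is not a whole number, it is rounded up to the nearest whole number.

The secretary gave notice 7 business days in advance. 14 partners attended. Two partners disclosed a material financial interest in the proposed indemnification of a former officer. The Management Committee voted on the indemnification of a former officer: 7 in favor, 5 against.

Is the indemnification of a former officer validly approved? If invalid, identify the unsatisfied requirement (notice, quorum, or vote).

Notice: 7 business days given; 3 required (7 ≥ 3). Satisfied.
Quorum: 14 present, but the 2 interested partners do not count, leaving 12. Quorum is 11. Satisfied.
Vote: the indemnification of a former officer requires two-thirds of the disinterested partners present (14 − 2 = 12). 2/3 of 12 = 8, so 8 affirmative votes are needed; 7 voted in favor. Not satisfied.

Invalid — vote requirement not satisfied.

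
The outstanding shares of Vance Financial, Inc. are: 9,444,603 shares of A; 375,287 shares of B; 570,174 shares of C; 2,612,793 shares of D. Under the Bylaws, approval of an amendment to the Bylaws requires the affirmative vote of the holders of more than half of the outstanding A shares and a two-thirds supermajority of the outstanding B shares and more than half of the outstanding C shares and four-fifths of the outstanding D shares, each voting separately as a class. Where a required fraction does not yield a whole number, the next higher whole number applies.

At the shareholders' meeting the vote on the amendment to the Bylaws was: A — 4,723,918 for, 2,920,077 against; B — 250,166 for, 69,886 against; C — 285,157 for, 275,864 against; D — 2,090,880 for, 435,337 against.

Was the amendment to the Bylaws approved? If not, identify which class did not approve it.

A: a majority of 9444603 is 4722302; 4,722,302 required, 4,723,918 in favor — approved.
B: 2/3 of 375287 = 250191.33, rounded up to 250192; 250,192 required, 250,166 in favor — not approved.
C: a majority of 570174 is 285088; 285,088 required, 285,157 in favor — approved.
D: 4/5 of 2612793 = 2090234.40, rounded up to 2090235; 2,090,235 required, 2,090,880 in favor — approved.

Not approved — the B shares did not give the required vote.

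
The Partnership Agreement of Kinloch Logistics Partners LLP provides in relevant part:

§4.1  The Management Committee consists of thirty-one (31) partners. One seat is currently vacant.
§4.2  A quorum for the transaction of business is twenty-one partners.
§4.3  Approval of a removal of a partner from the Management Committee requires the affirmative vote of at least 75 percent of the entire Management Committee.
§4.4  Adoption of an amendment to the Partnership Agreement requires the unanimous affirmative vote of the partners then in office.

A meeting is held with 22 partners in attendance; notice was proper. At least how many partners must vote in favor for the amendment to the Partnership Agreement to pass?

The amendment to the Partnership Agreement requires the unanimous vote of the partners then in office (30).
Unanimous means all 30.
(Only 22 can vote, so the amendment to the Partnership Agreement cannot pass at this meeting, but the required vote is still 30.)

30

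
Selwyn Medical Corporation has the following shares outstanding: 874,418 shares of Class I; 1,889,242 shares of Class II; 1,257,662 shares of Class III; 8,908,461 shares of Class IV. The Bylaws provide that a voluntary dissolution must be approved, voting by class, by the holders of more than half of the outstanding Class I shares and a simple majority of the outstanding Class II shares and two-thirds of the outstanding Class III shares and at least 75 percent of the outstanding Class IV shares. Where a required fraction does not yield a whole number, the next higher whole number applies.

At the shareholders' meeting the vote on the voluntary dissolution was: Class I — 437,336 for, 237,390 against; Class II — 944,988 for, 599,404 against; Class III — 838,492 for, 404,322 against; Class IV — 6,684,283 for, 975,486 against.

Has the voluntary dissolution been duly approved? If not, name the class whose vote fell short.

Class I: a majority of 874418 is 437210; 437,210 required, 437,336 in favor — approved.
Class II: a majority of 1889242 is 944622; 944,622 required, 944,988 in favor — approved.
Class III: 2/3 of 1257662 = 838441.33, rounded up to 838442; 838,442 required, 838,492 in favor — approved.
Class IV: 3/4 of 8908461 = 6681345.75, rounded up to 6681346; 6,681,346 required, 6,684,283 in favor — approved.

Approved — every class gave the required vote.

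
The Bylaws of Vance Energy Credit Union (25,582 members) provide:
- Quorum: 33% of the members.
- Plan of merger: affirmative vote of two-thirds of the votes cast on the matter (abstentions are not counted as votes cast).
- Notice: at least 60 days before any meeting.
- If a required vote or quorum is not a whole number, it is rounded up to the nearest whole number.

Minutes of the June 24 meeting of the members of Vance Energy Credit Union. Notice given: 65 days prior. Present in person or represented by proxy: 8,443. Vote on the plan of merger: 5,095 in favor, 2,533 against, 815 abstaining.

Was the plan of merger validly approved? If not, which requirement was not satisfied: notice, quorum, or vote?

Notice: 65 days given; 60 required. Satisfied.
Quorum: 33% of 25,582 = 8,442.06, rounded up to 8,443; 8,443 present. Satisfied.
Vote: requires two-thirds of the votes cast (8,443 − 815 abstaining = 7,628); 2/3 of 7628 = 5085.33, rounded up to 5086, so 5,086 needed; 5,095 in favor. Satisfied.

Valid — all requirements satisfied.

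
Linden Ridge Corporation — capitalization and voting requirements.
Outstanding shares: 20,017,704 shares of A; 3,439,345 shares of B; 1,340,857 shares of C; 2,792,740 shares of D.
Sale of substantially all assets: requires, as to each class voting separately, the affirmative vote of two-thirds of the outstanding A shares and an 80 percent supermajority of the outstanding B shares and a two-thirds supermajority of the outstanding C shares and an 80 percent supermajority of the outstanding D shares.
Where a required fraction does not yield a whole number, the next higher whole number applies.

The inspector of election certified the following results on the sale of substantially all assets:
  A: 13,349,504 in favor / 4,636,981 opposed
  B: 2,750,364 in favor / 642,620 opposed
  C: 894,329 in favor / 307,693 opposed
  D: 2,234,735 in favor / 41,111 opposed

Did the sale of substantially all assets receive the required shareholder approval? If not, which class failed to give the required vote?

A: 2/3 of 20017704 = 13345136; 13,345,136 required, 13,349,504 in favor — approved.
B: 4/5 of 3439345 = 2751476; 2,751,476 required, 2,750,364 in favor — not approved.
C: 2/3 of 1340857 = 893904.67, rounded up to 893905; 893,905 required, 894,329 in favor — approved.
D: 4/5 of 2792740 = 2234192; 2,234,192 required, 2,234,735 in favor — approved.

Not approved — the B shares did not give the required vote.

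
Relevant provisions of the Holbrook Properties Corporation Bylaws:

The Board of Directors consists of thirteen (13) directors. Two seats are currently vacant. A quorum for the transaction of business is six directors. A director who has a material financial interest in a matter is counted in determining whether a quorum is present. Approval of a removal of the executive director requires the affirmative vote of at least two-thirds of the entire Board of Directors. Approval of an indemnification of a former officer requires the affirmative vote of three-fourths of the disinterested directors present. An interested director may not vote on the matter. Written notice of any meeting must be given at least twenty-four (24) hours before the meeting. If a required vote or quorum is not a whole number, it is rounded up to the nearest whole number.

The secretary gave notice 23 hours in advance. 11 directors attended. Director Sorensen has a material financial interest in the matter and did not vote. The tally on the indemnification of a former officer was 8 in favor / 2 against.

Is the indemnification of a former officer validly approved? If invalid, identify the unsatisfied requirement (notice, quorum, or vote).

Notice: 23 hours given; 24 required (23 < 24). Not satisfied.
Quorum: 11 present (interested directors count toward quorum); quorum is 6. Satisfied.
Vote: the indemnification of a former officer requires three-fourths of the disinterested directors present (11 − 1 = 10). 3/4 of 10 = 7.50, rounded up to 8, so 8 affirmative votes are needed; 8 voted in favor. Satisfied.

Invalid — notice requirement not satisfied.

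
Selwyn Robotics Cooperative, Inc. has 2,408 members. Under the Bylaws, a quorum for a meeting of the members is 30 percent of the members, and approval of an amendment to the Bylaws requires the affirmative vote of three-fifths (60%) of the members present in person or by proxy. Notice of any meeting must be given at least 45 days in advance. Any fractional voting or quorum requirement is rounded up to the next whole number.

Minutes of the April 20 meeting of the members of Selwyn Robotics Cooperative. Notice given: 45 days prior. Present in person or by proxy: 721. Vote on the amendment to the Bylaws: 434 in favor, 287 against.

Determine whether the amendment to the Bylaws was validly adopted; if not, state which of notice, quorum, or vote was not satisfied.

Invalid — quorum requirement not satisfied.

Notice: 45 days given; 45 required. Satisfied.
Quorum: 30% of 2,408 = 722.40, rounded up to 723; 721 present. Not satisfied.
Vote: requires three-fifths of those present (721); 3/5 of 721 = 432.60, rounded up to 433, so 433 needed; 434 in favor. Satisfied.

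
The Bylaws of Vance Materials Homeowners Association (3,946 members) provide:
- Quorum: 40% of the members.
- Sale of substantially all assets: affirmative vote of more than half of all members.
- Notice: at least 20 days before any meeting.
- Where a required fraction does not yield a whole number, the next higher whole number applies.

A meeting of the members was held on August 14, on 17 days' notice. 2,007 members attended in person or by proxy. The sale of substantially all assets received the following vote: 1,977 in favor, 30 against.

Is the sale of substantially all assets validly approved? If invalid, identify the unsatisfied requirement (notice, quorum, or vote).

Invalid — notice requirement not satisfied.

Notice: 17 days given; 20 required. Not satisfied.
Quorum: 40% of 3,946 = 1,578.40, rounded up to 1,579; 2,007 present. Satisfied.
Vote: requires a majority of all members (3,946); a majority of 3946 is 1974, so 1,974 needed; 1,977 in favor. Satisfied.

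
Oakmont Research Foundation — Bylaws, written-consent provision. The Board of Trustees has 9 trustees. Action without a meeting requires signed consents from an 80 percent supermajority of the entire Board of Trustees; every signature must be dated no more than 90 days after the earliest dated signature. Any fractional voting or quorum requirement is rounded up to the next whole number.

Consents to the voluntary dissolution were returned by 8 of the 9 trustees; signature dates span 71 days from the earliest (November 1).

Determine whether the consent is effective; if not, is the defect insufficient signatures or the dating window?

Effective — both the signature and dating-window requirements are satisfied.

Signatures required: an 80 percent supermajority of 9 — 4/5 of 9 = 7.20, rounded up to 8, so 8 needed; 8 signed. Sufficient.
Dating window: the latest signature is 71 days after the earliest; the limit is 90 days. Within the window.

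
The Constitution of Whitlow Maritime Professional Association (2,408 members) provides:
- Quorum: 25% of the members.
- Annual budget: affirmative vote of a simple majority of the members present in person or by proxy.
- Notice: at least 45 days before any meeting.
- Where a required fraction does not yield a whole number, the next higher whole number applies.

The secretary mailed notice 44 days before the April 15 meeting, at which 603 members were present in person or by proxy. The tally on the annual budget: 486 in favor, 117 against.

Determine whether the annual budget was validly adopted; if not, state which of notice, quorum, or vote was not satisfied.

Invalid — notice requirement not satisfied.

Notice: 44 days given; 45 required. Not satisfied.
Quorum: 25% of 2,408 = 602; 603 present. Satisfied.
Vote: requires a majority of those present (603); a majority of 603 is 302, so 302 needed; 486 in favor. Satisfied.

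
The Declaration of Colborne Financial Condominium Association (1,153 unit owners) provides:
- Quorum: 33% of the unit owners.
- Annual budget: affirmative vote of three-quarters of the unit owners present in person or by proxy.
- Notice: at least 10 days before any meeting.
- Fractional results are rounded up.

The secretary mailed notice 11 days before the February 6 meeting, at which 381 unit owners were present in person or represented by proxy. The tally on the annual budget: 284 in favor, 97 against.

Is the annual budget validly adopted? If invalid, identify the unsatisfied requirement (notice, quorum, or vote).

Notice: 11 days given; 10 required. Satisfied.
Quorum: 33% of 1,153 = 380.49, rounded up to 381; 381 present. Satisfied.
Vote: requires three-fourths of those present (381); 3/4 of 381 = 285.75, rounded up to 286, so 286 needed; 284 in favor. Not satisfied.

Invalid — vote requirement not satisfied.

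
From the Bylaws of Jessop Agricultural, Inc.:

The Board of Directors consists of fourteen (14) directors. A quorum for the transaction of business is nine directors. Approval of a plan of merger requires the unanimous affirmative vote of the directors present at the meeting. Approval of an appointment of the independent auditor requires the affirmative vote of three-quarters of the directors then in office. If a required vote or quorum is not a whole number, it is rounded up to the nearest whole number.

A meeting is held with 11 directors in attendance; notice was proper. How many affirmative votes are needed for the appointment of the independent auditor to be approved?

The appointment of the independent auditor requires three-fourths of the directors then in office (14).
3/4 of 14 = 10.50, rounded up to 11.

11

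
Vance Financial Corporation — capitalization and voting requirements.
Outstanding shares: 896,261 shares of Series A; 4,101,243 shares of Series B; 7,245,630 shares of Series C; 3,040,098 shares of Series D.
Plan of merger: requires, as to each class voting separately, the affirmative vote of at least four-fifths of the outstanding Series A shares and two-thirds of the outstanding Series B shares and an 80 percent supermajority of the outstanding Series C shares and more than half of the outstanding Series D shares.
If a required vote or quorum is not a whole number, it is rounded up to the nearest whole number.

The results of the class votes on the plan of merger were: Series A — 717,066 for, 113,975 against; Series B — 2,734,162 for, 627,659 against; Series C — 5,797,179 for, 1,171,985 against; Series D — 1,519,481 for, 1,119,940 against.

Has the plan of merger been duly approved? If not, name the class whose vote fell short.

Not approved — the Series D shares did not give the required vote.

Series A: 4/5 of 896261 = 717008.80, rounded up to 717009; 717,009 required, 717,066 in favor — approved.
Series B: 2/3 of 4101243 = 2734162; 2,734,162 required, 2,734,162 in favor — approved.
Series C: 4/5 of 7245630 = 5796504; 5,796,504 required, 5,797,179 in favor — approved.
Series D: a majority of 3040098 is 1520050; 1,520,050 required, 1,519,481 in favor — not approved.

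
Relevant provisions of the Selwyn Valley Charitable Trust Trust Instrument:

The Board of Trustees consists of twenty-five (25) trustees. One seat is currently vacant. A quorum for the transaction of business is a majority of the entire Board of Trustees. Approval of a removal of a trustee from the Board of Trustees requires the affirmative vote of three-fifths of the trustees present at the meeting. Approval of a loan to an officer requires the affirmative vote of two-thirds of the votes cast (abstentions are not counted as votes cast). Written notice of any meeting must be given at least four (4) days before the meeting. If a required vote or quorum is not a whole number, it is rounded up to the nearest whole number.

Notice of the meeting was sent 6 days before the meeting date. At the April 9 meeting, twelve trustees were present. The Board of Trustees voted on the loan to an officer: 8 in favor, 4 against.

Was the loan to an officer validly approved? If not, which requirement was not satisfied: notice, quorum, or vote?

Notice: 6 days given; 4 required (6 ≥ 4). Satisfied.
Quorum: 12 present; quorum is 13. Not satisfied.
Vote: the loan to an officer requires two-thirds of the votes cast (12). 2/3 of 12 = 8, so 8 affirmative votes are needed; 8 voted in favor. Satisfied. (Moot — without a quorum no business can be validly transacted.)

Invalid — quorum requirement not satisfied.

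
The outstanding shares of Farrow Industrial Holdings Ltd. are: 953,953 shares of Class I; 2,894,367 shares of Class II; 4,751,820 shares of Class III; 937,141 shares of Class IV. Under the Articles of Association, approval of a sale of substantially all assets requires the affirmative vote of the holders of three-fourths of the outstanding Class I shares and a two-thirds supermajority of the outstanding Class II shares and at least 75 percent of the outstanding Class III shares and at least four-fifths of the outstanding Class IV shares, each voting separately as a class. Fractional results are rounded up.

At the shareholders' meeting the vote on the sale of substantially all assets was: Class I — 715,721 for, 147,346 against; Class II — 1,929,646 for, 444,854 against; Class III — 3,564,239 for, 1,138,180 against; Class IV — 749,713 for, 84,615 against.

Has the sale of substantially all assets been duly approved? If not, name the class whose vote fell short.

Class I: 3/4 of 953953 = 715464.75, rounded up to 715465; 715,465 required, 715,721 in favor — approved.
Class II: 2/3 of 2894367 = 1929578; 1,929,578 required, 1,929,646 in favor — approved.
Class III: 3/4 of 4751820 = 3563865; 3,563,865 required, 3,564,239 in favor — approved.
Class IV: 4/5 of 937141 = 749712.80, rounded up to 749713; 749,713 required, 749,713 in favor — approved.

Approved — every class gave the required vote.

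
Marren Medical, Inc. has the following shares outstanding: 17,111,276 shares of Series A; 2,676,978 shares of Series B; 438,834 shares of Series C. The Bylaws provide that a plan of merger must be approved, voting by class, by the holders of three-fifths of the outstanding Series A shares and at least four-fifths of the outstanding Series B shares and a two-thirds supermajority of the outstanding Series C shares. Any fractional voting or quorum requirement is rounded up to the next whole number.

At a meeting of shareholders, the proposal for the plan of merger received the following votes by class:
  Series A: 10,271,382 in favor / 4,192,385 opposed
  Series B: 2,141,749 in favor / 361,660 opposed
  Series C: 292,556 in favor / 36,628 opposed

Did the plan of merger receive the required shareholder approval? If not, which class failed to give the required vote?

Series A: 3/5 of 17111276 = 10266765.60, rounded up to 10266766; 10,266,766 required, 10,271,382 in favor — approved.
Series B: 4/5 of 2676978 = 2141582.40, rounded up to 2141583; 2,141,583 required, 2,141,749 in favor — approved.
Series C: 2/3 of 438834 = 292556; 292,556 required, 292,556 in favor — approved.

Approved — every class gave the required vote.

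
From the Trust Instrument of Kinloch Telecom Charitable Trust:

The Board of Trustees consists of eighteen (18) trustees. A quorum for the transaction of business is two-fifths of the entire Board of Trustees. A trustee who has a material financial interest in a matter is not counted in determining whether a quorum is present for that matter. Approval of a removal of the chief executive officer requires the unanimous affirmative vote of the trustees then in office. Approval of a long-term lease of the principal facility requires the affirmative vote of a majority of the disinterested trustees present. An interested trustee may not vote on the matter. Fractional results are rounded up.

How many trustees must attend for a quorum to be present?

8

2/5 of 18 = 7.20, rounded up to 8.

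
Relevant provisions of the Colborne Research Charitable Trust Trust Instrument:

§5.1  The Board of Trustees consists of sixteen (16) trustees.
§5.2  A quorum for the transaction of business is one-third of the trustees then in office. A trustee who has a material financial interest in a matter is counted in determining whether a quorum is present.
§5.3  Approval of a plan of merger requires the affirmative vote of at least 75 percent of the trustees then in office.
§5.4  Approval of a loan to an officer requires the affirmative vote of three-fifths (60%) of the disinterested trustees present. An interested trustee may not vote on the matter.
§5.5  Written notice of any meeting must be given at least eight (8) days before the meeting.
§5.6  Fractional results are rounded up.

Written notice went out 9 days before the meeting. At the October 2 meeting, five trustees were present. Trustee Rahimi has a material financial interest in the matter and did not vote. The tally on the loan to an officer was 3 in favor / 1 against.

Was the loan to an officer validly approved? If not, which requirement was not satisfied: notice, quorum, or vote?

Invalid — quorum requirement not satisfied.

Notice: 9 days given; 8 required (9 ≥ 8). Satisfied.
Quorum: 5 present (interested trustees count toward quorum); quorum is 6. Not satisfied.
Vote: the loan to an officer requires three-fifths of the disinterested trustees present (5 − 1 = 4). 3/5 of 4 = 2.40, rounded up to 3, so 3 affirmative votes are needed; 3 voted in favor. Satisfied. (Moot — without a quorum no business can be validly transacted.)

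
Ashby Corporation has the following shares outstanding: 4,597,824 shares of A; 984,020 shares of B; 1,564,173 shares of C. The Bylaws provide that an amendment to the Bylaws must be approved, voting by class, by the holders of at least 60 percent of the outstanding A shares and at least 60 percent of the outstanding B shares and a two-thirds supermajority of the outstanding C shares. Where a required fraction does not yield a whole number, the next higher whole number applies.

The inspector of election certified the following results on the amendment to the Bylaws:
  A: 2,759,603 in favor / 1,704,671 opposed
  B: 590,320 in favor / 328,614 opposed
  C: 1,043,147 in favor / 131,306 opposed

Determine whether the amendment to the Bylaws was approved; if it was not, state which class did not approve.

Not approved — the B shares did not give the required vote.

A: 3/5 of 4597824 = 2758694.40, rounded up to 2758695; 2,758,695 required, 2,759,603 in favor — approved.
B: 3/5 of 984020 = 590412; 590,412 required, 590,320 in favor — not approved.
C: 2/3 of 1564173 = 1042782; 1,042,782 required, 1,043,147 in favor — approved.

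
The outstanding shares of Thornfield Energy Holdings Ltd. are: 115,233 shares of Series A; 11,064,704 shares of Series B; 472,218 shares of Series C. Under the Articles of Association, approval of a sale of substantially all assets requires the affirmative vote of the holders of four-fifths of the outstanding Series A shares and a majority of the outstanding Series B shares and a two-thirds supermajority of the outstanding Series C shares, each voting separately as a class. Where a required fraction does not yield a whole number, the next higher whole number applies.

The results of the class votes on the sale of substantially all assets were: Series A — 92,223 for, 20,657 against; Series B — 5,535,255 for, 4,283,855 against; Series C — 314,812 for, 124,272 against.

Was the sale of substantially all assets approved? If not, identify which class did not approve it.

Series A: 4/5 of 115233 = 92186.40, rounded up to 92187; 92,187 required, 92,223 in favor — approved.
Series B: a majority of 11064704 is 5532353; 5,532,353 required, 5,535,255 in favor — approved.
Series C: 2/3 of 472218 = 314812; 314,812 required, 314,812 in favor — approved.

Approved — every class gave the required vote.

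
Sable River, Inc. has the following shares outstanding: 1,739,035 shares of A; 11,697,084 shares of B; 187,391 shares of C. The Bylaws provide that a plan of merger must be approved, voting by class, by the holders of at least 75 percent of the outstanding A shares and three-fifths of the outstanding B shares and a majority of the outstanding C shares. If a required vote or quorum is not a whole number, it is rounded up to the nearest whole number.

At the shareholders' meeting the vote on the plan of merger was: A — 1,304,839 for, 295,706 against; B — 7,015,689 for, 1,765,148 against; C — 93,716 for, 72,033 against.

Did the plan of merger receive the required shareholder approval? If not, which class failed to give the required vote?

A: 3/4 of 1739035 = 1304276.25, rounded up to 1304277; 1,304,277 required, 1,304,839 in favor — approved.
B: 3/5 of 11697084 = 7018250.40, rounded up to 7018251; 7,018,251 required, 7,015,689 in favor — not approved.
C: a majority of 187391 is 93696; 93,696 required, 93,716 in favor — approved.

Not approved — the B shares did not give the required vote.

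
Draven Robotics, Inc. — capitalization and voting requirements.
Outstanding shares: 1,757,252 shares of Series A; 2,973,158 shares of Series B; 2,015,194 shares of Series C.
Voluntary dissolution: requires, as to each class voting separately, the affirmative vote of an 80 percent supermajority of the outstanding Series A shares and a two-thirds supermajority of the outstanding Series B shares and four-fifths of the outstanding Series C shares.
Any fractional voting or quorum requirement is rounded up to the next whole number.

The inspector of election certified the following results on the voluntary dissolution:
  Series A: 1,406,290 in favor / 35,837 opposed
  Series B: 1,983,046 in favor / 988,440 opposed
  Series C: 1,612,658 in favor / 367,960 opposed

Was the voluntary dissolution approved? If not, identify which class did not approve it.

Series A: 4/5 of 1757252 = 1405801.60, rounded up to 1405802; 1,405,802 required, 1,406,290 in favor — approved.
Series B: 2/3 of 2973158 = 1982105.33, rounded up to 1982106; 1,982,106 required, 1,983,046 in favor — approved.
Series C: 4/5 of 2015194 = 1612155.20, rounded up to 1612156; 1,612,156 required, 1,612,658 in favor — approved.

Approved — every class gave the required vote.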